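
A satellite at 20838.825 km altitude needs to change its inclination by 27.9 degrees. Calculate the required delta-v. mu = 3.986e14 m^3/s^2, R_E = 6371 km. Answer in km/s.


r = 27209.8250 km = 2.7209825e+07 m
V = sqrt(mu/r) = 3827.4169 m/s
di = 27.9 deg = 0.4869469 rad
dV = 2*V*sin(di/2) = 2*3827.4169*sin(0.2434734)
dV = 1845.3895 m/s = 1.8454 km/s

1.8454 km/s


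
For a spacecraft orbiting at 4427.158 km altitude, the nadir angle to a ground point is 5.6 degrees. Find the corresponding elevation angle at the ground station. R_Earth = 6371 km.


r = R_E + alt = 10798.1580 km
Law of sines in the satellite / Earth-center / ground-point triangle:
  sin(nadir)/R_E = sin(90 + el)/r  =>  cos(el) = (r/R_E)*sin(nadir)
cos(el) = (10798.1580 / 6371.0000) * sin(5.6 deg) = 0.1653925
el = arccos(0.1653925) = 80.4800 deg
(Earth-central angle = 90 - nadir - el = 3.9200 deg)

80.4800 degrees


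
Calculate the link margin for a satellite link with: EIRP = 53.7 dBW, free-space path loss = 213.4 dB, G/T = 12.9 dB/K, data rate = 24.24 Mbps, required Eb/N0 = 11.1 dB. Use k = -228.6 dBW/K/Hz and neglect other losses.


C/N0 = EIRP - FSPL + G/T - k = 53.7 - 213.4 + 12.9 - (-228.6)
C/N0 = 81.8000 dB-Hz
R_b = 24.24 Mbps = 2.424e+07 bps -> 10*log10(R_b) = 73.8453 dB-Hz
Eb/N0 = C/N0 - 10*log10(R_b) = 81.8000 - 73.8453 = 7.9547 dB
Margin = Eb/N0 - Eb/N0_req = 7.9547 - 11.1 = -3.1453 dB (negative margin: link does not close)

-3.1453 dB


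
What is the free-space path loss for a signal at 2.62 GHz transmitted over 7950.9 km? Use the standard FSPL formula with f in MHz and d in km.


f = 2.62 GHz = 2620.0000 MHz
d = 7950.9 km
FSPL = 32.44 + 20*log10(2620.0000) + 20*log10(7950.9)
FSPL = 32.44 + 68.3660 + 78.0083
FSPL = 178.8144 dB

178.8144 dB


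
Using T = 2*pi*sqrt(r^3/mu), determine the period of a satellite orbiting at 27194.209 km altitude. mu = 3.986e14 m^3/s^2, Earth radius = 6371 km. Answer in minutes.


r = 33565.2090 km = 3.3565209e+07 m
T = 2*pi*sqrt(r^3/mu) = 2*pi*sqrt(3.7815345e+22 / 3.986e14)
T = 61199.1309 s = 1019.9855 min

1019.9855 minutes


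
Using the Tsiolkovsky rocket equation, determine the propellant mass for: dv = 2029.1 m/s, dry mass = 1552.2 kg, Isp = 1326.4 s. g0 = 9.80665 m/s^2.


ve = Isp * g0 = 1326.4 * 9.80665 = 13007.540560 m/s
mass ratio = exp(dv/ve) = exp(2029.1/13007.540560) = 1.16881934
m_prop = m_dry * (mr - 1) = 1552.2 * (1.16881934 - 1)
m_prop = 262.0414 kg

262.0414 kg


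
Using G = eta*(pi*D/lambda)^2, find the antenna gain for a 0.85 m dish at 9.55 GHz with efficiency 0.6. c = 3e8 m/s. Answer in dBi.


lambda = c/f = 3e8 / 9.55e+09 = 0.03141361 m
G = eta*(pi*D/lambda)^2 = 0.6*(pi*0.85/0.03141361)^2
G = 4335.6387 (linear)
G = 10*log10(4335.6387) = 36.3705 dBi

36.3705 dBi


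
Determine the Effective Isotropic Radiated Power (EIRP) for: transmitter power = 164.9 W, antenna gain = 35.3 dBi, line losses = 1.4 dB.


Pt = 164.9 W = 22.1722 dBW
EIRP = Pt_dBW + Gt - losses = 22.1722 + 35.3 - 1.4 = 56.0722 dBW

56.0722 dBW


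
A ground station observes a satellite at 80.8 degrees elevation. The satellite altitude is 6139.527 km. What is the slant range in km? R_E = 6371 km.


h = 6139.527 km, el = 80.8 deg
d = -R_E*sin(el) + sqrt((R_E*sin(el))^2 + 2*R_E*h + h^2)
d = -6371.0000*sin(1.4102) + sqrt((6371.0000*0.9871363)^2 + 2*6371.0000*6139.527 + 6139.527^2)
d = 6179.9457 km

6179.9457 km


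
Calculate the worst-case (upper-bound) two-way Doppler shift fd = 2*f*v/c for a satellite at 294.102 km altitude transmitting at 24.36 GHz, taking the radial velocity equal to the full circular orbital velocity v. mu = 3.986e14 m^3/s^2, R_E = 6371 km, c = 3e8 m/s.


r = 6.665102e+06 m
v = sqrt(mu/r) = 7733.3069 m/s (worst-case radial velocity)
f = 24.36 GHz = 2.436e+10 Hz
fd = 2*f*v/c = 2*2.436e+10*7733.3069/3.0e+08
fd = 1.255889e+06 Hz

1.2559e+06 Hz


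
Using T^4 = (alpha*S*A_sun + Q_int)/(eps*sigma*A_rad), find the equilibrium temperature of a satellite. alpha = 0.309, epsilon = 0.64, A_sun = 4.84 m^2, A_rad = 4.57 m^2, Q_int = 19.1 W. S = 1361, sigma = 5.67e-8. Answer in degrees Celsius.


Numerator = alpha*S*A_sun + Q_int = 0.309*1361*4.84 + 19.1 = 2054.5572 W
Denominator = eps*sigma*A_rad = 0.64*5.67e-8*4.57 = 1.6583616e-07 W/K^4
T^4 = 1.2389078e+10 K^4
T = 333.6259 K = 60.4759 C

60.4759 degrees Celsius


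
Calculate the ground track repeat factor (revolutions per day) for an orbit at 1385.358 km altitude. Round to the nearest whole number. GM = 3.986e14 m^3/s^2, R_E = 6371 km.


r = 7.756358e+06 m
T = 2*pi*sqrt(r^3/mu) = 6798.2634 s = 113.3044 min
revs/day = 1440 / 113.3044 = 12.7091
Rounded: 13 revolutions per day

13 revolutions per day


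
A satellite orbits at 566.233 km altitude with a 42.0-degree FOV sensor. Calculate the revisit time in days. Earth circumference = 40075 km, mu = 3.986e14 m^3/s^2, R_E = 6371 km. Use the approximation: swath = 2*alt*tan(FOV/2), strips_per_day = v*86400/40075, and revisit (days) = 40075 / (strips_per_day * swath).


swath = 2*566.233*tan(0.3665191) = 434.7130 km
v = sqrt(mu/r) = 7580.1100 m/s = 7.5801 km/s
strips/day = v*86400/40075 = 7.5801*86400/40075 = 16.3424
coverage/day = strips * swath = 16.3424 * 434.7130 = 7104.2513 km
revisit = 40075 / 7104.2513 = 5.6410 days

5.6410 days


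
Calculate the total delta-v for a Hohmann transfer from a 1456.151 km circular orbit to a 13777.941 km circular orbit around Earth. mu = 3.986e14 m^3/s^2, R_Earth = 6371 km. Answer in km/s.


r1 = 7827.1510 km = 7.827151e+06 m
r2 = 20148.9410 km = 2.0148941e+07 m
dv1 = sqrt(mu/r1)*(sqrt(2*r2/(r1+r2)) - 1) = 1428.5475 m/s
dv2 = sqrt(mu/r2)*(1 - sqrt(2*r1/(r1+r2))) = 1120.6721 m/s
total dv = |dv1| + |dv2| = 1428.5475 + 1120.6721 = 2549.2196 m/s = 2.5492 km/s

2.5492 km/s


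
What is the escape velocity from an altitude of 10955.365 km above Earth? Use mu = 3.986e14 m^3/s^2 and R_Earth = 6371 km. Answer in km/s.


r = 6371.0 + 10955.365 = 17326.3650 km = 1.7326365e+07 m
v_esc = sqrt(2*mu/r) = sqrt(2*3.986e14 / 1.7326365e+07)
v_esc = 6783.1265 m/s = 6.7831 km/s

6.7831 km/s


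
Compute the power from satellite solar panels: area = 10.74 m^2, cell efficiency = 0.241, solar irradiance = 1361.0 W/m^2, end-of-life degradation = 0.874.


P = area * eta * S * degradation
P = 10.74 * 0.241 * 1361.0 * 0.874
P = 3078.8667 W

3078.8667 W


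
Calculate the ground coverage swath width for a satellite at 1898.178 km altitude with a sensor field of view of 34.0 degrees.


FOV = 34.0 deg = 0.5934119 rad
swath = 2 * alt * tan(FOV/2) = 2 * 1898.178 * tan(0.296706)
swath = 2 * 1898.178 * 0.3057307
swath = 1160.6625 km

1160.6625 km


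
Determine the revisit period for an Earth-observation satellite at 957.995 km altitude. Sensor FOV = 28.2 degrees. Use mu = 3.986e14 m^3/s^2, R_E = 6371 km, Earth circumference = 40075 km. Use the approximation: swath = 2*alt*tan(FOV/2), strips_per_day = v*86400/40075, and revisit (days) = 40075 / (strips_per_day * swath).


swath = 2*957.995*tan(0.2460914) = 481.2634 km
v = sqrt(mu/r) = 7374.7353 m/s = 7.3747 km/s
strips/day = v*86400/40075 = 7.3747*86400/40075 = 15.8996
coverage/day = strips * swath = 15.8996 * 481.2634 = 7651.9038 km
revisit = 40075 / 7651.9038 = 5.2373 days

5.2373 days


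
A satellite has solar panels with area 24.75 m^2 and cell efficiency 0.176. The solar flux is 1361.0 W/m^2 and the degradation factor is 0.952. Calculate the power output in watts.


P = area * eta * S * degradation
P = 24.75 * 0.176 * 1361.0 * 0.952
P = 5643.9472 W

5643.9472 W


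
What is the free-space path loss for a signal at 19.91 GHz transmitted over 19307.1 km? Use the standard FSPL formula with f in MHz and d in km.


f = 19.91 GHz = 19910.0000 MHz
d = 19307.1 km
FSPL = 32.44 + 20*log10(19910.0000) + 20*log10(19307.1)
FSPL = 32.44 + 85.9814 + 85.7143
FSPL = 204.1358 dB

204.1358 dB


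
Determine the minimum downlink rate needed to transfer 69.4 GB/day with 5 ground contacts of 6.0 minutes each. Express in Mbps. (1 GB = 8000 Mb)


total contact time = 5 * 6.0 * 60 = 1800.0000 s
data = 69.4 GB = 555200.0000 Mb
rate = 555200.0000 / 1800.0000 = 308.4444 Mbps

308.4444 Mbps


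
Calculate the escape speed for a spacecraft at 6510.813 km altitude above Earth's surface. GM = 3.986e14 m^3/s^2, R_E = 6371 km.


r = 6371.0 + 6510.813 = 12881.8130 km = 1.2881813e+07 m
v_esc = sqrt(2*mu/r) = sqrt(2*3.986e14 / 1.2881813e+07)
v_esc = 7866.7464 m/s = 7.8667 km/s

7.8667 km/s


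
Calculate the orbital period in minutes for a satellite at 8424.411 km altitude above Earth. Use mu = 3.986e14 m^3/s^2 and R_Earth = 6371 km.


r = 14795.4110 km = 1.4795411e+07 m
T = 2*pi*sqrt(r^3/mu) = 2*pi*sqrt(3.2387774e+21 / 3.986e14)
T = 17910.2551 s = 298.5043 min

298.5043 minutes


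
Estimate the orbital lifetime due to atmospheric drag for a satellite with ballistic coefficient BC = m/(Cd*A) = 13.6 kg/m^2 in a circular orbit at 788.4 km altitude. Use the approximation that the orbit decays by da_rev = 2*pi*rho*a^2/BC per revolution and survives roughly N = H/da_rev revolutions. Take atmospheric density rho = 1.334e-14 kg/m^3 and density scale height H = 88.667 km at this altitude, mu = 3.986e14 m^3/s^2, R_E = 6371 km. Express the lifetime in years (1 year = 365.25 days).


a = R_E + alt = 7159.4000 km = 7.1594e+06 m
da_rev = 2*pi*rho*a^2/BC = 2*pi*1.334e-14*(7.1594e+06)^2/13.6 = 0.315900304 m per revolution
N = H/da_rev = 88667.0000 m / 0.315900304 m = 280680.3247 revolutions
P = 2*pi*sqrt(a^3/mu) = 6028.7346 s
lifetime = N*P = 280680.3247 * 6028.7346 = 1.6921472e+09 s = 19585.0367 days
years = 19585.0367 / 365.25 = 53.6209 years

53.6209 years


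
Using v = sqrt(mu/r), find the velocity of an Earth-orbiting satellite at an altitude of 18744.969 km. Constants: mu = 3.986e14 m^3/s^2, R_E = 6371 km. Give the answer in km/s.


r = R_E + alt = 6371.0 + 18744.969 = 25115.9690 km = 2.5115969e+07 m
v = sqrt(mu/r) = sqrt(3.986e14 / 2.5115969e+07) = 3983.7647 m/s = 3.9838 km/s

3.9838 km/s


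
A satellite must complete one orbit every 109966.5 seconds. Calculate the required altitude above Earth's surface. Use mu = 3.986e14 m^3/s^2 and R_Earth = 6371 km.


T = 109966.5 s
r = (mu*T^2/(4*pi^2))^(1/3) = (3.986e14 * 109966.5^2 / (4*pi^2))^(1/3)
r = 4.9609645e+07 m = 49609.6452 km
alt = r - R_E = 49609.6452 - 6371 = 43238.6452 km

43238.6452 km


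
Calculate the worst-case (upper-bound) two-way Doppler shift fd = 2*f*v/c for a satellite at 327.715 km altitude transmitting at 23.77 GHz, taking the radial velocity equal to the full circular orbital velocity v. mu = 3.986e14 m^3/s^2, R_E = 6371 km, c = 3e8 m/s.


r = 6.698715e+06 m
v = sqrt(mu/r) = 7713.8803 m/s (worst-case radial velocity)
f = 23.77 GHz = 2.377e+10 Hz
fd = 2*f*v/c = 2*2.377e+10*7713.8803/3.0e+08
fd = 1.2223929e+06 Hz

1.2224e+06 Hz


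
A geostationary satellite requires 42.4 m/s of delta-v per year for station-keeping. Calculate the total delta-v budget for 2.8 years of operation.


dV = rate * years = 42.4 * 2.8
dV = 118.7200 m/s

118.7200 m/s


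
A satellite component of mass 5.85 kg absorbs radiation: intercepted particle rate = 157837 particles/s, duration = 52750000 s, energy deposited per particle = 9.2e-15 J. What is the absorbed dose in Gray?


Total energy deposited = rate * time * E_per
  = 157837 * 52750000 * 9.2e-15 = 0.0765983 J
Dose = E_total / mass = 0.0765983 / 5.85
Dose = 0.01309373 Gy

0.0131 Gy


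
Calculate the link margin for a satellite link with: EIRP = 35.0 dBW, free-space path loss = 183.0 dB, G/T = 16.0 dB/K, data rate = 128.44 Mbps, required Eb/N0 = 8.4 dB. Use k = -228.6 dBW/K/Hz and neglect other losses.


C/N0 = EIRP - FSPL + G/T - k = 35.0 - 183.0 + 16.0 - (-228.6)
C/N0 = 96.6000 dB-Hz
R_b = 128.44 Mbps = 1.2844e+08 bps -> 10*log10(R_b) = 81.0870 dB-Hz
Eb/N0 = C/N0 - 10*log10(R_b) = 96.6000 - 81.0870 = 15.5130 dB
Margin = Eb/N0 - Eb/N0_req = 15.5130 - 8.4 = 7.1130 dB (link closes)

7.1130 dB


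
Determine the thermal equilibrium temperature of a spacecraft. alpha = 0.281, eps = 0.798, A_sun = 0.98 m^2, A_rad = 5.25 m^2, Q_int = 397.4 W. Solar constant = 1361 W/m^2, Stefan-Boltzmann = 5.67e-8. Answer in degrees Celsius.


Numerator = alpha*S*A_sun + Q_int = 0.281*1361*0.98 + 397.4 = 772.1922 W
Denominator = eps*sigma*A_rad = 0.798*5.67e-8*5.25 = 2.3754465e-07 W/K^4
T^4 = 3.2507244e+09 K^4
T = 238.7784 K = -34.3716 C

-34.3716 degrees Celsius


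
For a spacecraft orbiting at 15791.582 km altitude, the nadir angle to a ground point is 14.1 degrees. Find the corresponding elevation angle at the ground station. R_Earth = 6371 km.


r = R_E + alt = 22162.5820 km
Law of sines in the satellite / Earth-center / ground-point triangle:
  sin(nadir)/R_E = sin(90 + el)/r  =>  cos(el) = (r/R_E)*sin(nadir)
cos(el) = (22162.5820 / 6371.0000) * sin(14.1 deg) = 0.8474553
el = arccos(0.8474553) = 32.0640 deg
(Earth-central angle = 90 - nadir - el = 43.8360 deg)

32.0640 degrees


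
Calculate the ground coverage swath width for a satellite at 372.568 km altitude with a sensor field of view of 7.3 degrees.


FOV = 7.3 deg = 0.127409 rad
swath = 2 * alt * tan(FOV/2) = 2 * 372.568 * tan(0.06370452)
swath = 2 * 372.568 * 0.06379083
swath = 47.5328 km

47.5328 km


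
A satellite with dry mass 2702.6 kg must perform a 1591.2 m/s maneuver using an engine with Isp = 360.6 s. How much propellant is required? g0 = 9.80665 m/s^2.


ve = Isp * g0 = 360.6 * 9.80665 = 3536.277990 m/s
mass ratio = exp(dv/ve) = exp(1591.2/3536.277990) = 1.56825671
m_prop = m_dry * (mr - 1) = 2702.6 * (1.56825671 - 1)
m_prop = 1535.7706 kg

1535.7706 kg


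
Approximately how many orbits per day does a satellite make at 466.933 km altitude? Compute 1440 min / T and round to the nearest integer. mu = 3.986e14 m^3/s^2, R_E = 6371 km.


r = 6.837933e+06 m
T = 2*pi*sqrt(r^3/mu) = 5627.2795 s = 93.7880 min
revs/day = 1440 / 93.7880 = 15.3538
Rounded: 15 revolutions per day

15 revolutions per day


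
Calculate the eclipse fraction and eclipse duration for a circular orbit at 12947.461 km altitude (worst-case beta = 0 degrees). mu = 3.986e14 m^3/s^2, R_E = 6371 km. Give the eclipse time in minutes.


r = 19318.4610 km
T = 445.3677 min
Eclipse fraction = arcsin(R_E/r)/pi = arcsin(6371.0000/19318.4610)/pi
= arcsin(0.3297882)/pi = 0.1069773
Eclipse duration = 0.1069773 * 445.3677 = 47.6443 min

47.6443 minutes


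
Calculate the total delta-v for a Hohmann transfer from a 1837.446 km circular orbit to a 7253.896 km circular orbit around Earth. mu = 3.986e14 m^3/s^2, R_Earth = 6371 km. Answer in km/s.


r1 = 8208.4460 km = 8.208446e+06 m
r2 = 13624.8960 km = 1.3624896e+07 m
dv1 = sqrt(mu/r1)*(sqrt(2*r2/(r1+r2)) - 1) = 816.5369 m/s
dv2 = sqrt(mu/r2)*(1 - sqrt(2*r1/(r1+r2))) = 718.6567 m/s
total dv = |dv1| + |dv2| = 816.5369 + 718.6567 = 1535.1936 m/s = 1.5352 km/s

1.5352 km/s


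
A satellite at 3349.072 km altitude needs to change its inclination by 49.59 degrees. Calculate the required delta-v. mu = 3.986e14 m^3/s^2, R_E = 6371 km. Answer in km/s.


r = 9720.0720 km = 9.720072e+06 m
V = sqrt(mu/r) = 6403.7432 m/s
di = 49.59 deg = 0.8655088 rad
dV = 2*V*sin(di/2) = 2*6403.7432*sin(0.4327544)
dV = 5371.1122 m/s = 5.3711 km/s

5.3711 km/s


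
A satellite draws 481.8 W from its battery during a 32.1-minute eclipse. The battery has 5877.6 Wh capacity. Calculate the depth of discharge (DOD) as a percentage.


E_used = P * t / 60 = 481.8 * 32.1 / 60 = 257.7630 Wh
DOD = E_used / E_total * 100 = 257.7630 / 5877.6 * 100
DOD = 4.3855 %

4.3855 %


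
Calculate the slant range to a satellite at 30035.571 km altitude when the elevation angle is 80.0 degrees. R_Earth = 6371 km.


h = 30035.571 km, el = 80.0 deg
d = -R_E*sin(el) + sqrt((R_E*sin(el))^2 + 2*R_E*h + h^2)
d = -6371.0000*sin(1.3963) + sqrt((6371.0000*0.9848078)^2 + 2*6371.0000*30035.571 + 30035.571^2)
d = 30115.5478 km

30115.5478 km


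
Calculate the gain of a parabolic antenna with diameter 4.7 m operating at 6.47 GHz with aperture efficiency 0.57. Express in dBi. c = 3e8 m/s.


lambda = c/f = 3e8 / 6.47e+09 = 0.04636785 m
G = eta*(pi*D/lambda)^2 = 0.57*(pi*4.7/0.04636785)^2
G = 57801.1353 (linear)
G = 10*log10(57801.1353) = 47.6194 dBi

47.6194 dBi


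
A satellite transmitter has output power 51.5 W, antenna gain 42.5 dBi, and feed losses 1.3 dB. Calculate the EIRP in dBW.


Pt = 51.5 W = 17.1181 dBW
EIRP = Pt_dBW + Gt - losses = 17.1181 + 42.5 - 1.3 = 58.3181 dBW

58.3181 dBW


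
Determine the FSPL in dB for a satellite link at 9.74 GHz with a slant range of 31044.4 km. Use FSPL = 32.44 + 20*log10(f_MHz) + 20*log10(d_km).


f = 9.74 GHz = 9740.0000 MHz
d = 31044.4 km
FSPL = 32.44 + 20*log10(9740.0000) + 20*log10(31044.4)
FSPL = 32.44 + 79.7712 + 89.8397
FSPL = 202.0508 dB

202.0508 dB


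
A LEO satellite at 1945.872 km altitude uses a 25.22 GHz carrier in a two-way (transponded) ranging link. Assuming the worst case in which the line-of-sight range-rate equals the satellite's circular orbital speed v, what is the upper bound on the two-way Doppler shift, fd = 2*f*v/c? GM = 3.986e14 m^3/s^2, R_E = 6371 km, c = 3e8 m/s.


r = 8.316872e+06 m
v = sqrt(mu/r) = 6922.9092 m/s (worst-case radial velocity)
f = 25.22 GHz = 2.522e+10 Hz
fd = 2*f*v/c = 2*2.522e+10*6922.9092/3.0e+08
fd = 1.1639718e+06 Hz

1.1640e+06 Hz


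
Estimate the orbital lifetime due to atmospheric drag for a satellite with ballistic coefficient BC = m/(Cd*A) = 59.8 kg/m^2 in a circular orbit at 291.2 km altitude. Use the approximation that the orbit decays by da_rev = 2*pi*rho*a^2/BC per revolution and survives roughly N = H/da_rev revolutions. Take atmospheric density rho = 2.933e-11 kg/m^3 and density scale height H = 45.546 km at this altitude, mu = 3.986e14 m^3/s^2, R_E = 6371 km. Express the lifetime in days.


a = R_E + alt = 6662.2000 km = 6.6622e+06 m
da_rev = 2*pi*rho*a^2/BC = 2*pi*2.933e-11*(6.6622e+06)^2/59.8 = 136.781096 m per revolution
N = H/da_rev = 45546.0000 m / 136.781096 m = 332.9846 revolutions
P = 2*pi*sqrt(a^3/mu) = 5411.7499 s
lifetime = N*P = 332.9846 * 5411.7499 = 1.8020294e+06 s = 20.8568 days

20.8568 days


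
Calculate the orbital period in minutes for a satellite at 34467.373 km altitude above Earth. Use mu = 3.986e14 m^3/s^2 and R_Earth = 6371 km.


r = 40838.3730 km = 4.0838373e+07 m
T = 2*pi*sqrt(r^3/mu) = 2*pi*sqrt(6.8109124e+22 / 3.986e14)
T = 82132.2780 s = 1368.8713 min

1368.8713 minutes


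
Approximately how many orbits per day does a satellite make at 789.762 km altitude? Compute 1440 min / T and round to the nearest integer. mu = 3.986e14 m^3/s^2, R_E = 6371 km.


r = 7.160762e+06 m
T = 2*pi*sqrt(r^3/mu) = 6030.4550 s = 100.5076 min
revs/day = 1440 / 100.5076 = 14.3273
Rounded: 14 revolutions per day

14 revolutions per day


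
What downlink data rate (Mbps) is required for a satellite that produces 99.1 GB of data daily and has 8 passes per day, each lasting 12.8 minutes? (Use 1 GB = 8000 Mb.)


total contact time = 8 * 12.8 * 60 = 6144.0000 s
data = 99.1 GB = 792800.0000 Mb
rate = 792800.0000 / 6144.0000 = 129.0365 Mbps

129.0365 Mbps


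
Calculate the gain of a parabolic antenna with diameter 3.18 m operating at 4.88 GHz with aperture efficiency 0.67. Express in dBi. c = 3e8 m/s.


lambda = c/f = 3e8 / 4.88e+09 = 0.06147541 m
G = eta*(pi*D/lambda)^2 = 0.67*(pi*3.18/0.06147541)^2
G = 17693.9959 (linear)
G = 10*log10(17693.9959) = 42.4783 dBi

42.4783 dBi


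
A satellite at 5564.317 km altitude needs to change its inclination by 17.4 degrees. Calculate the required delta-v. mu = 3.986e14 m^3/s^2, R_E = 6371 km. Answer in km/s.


r = 11935.3170 km = 1.1935317e+07 m
V = sqrt(mu/r) = 5778.9863 m/s
di = 17.4 deg = 0.3036873 rad
dV = 2*V*sin(di/2) = 2*5778.9863*sin(0.1518436)
dV = 1748.2684 m/s = 1.7483 km/s

1.7483 km/s


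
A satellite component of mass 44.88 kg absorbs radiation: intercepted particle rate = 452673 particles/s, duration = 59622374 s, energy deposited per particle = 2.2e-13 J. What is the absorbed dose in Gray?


Total energy deposited = rate * time * E_per
  = 452673 * 59622374 * 2.2e-13 = 5.9377 J
Dose = E_total / mass = 5.9377 / 44.88
Dose = 0.1323012 Gy

0.1323 Gy


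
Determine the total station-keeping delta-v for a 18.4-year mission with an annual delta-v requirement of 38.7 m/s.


dV = rate * years = 38.7 * 18.4
dV = 712.0800 m/s

712.0800 m/s


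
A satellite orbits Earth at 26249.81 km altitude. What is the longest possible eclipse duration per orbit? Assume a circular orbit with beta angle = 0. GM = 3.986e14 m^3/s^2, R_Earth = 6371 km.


r = 32620.8100 km
T = 977.2419 min
Eclipse fraction = arcsin(R_E/r)/pi = arcsin(6371.0000/32620.8100)/pi
= arcsin(0.1953048)/pi = 0.0625696
Eclipse duration = 0.0625696 * 977.2419 = 61.1456 min

61.1456 minutes


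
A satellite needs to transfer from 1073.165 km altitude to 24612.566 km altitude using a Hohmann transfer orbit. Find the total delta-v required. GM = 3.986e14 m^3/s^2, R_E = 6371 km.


r1 = 7444.1650 km = 7.444165e+06 m
r2 = 30983.5660 km = 3.0983566e+07 m
dv1 = sqrt(mu/r1)*(sqrt(2*r2/(r1+r2)) - 1) = 1974.7442 m/s
dv2 = sqrt(mu/r2)*(1 - sqrt(2*r1/(r1+r2))) = 1354.2030 m/s
total dv = |dv1| + |dv2| = 1974.7442 + 1354.2030 = 3328.9472 m/s = 3.3289 km/s

3.3289 km/s


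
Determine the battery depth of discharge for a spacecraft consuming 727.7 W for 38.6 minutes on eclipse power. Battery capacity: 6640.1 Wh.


E_used = P * t / 60 = 727.7 * 38.6 / 60 = 468.1537 Wh
DOD = E_used / E_total * 100 = 468.1537 / 6640.1 * 100
DOD = 7.0504 %

7.0504 %


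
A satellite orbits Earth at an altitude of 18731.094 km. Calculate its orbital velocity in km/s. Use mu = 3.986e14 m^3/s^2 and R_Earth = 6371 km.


r = R_E + alt = 6371.0 + 18731.094 = 25102.0940 km = 2.5102094e+07 m
v = sqrt(mu/r) = sqrt(3.986e14 / 2.5102094e+07) = 3984.8655 m/s = 3.9849 km/s

3.9849 km/s


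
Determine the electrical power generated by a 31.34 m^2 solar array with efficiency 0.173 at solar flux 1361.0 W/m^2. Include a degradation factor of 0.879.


P = area * eta * S * degradation
P = 31.34 * 0.173 * 1361.0 * 0.879
P = 6486.2263 W

6486.2263 W


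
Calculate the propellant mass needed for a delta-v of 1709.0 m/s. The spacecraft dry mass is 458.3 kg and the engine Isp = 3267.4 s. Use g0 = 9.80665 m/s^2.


ve = Isp * g0 = 3267.4 * 9.80665 = 32042.248210 m/s
mass ratio = exp(dv/ve) = exp(1709.0/32042.248210) = 1.05478382
m_prop = m_dry * (mr - 1) = 458.3 * (1.05478382 - 1)
m_prop = 25.1074 kg

25.1074 kg


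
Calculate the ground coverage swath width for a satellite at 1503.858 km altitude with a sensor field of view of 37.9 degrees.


FOV = 37.9 deg = 0.6614798 rad
swath = 2 * alt * tan(FOV/2) = 2 * 1503.858 * tan(0.3307399)
swath = 2 * 1503.858 * 0.3433518
swath = 1032.7046 km

1032.7046 km


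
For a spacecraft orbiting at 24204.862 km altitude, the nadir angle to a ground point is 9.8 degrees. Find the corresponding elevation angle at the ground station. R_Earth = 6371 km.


r = R_E + alt = 30575.8620 km
Law of sines in the satellite / Earth-center / ground-point triangle:
  sin(nadir)/R_E = sin(90 + el)/r  =>  cos(el) = (r/R_E)*sin(nadir)
cos(el) = (30575.8620 / 6371.0000) * sin(9.8 deg) = 0.8168737
el = arccos(0.8168737) = 35.2270 deg
(Earth-central angle = 90 - nadir - el = 44.9730 deg)

35.2270 degrees


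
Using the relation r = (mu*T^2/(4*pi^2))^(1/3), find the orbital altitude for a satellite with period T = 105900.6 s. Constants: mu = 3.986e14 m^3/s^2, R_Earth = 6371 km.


T = 105900.6 s
r = (mu*T^2/(4*pi^2))^(1/3) = (3.986e14 * 105900.6^2 / (4*pi^2))^(1/3)
r = 4.8379139e+07 m = 48379.1388 km
alt = r - R_E = 48379.1388 - 6371 = 42008.1388 km

42008.1388 km


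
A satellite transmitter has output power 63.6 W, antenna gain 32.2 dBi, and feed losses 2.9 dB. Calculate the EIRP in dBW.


Pt = 63.6 W = 18.0346 dBW
EIRP = Pt_dBW + Gt - losses = 18.0346 + 32.2 - 2.9 = 47.3346 dBW

47.3346 dBW


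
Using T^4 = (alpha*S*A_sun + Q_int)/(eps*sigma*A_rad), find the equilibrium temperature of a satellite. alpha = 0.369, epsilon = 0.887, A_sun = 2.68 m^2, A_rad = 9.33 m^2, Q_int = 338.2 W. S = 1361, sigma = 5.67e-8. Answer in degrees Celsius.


Numerator = alpha*S*A_sun + Q_int = 0.369*1361*2.68 + 338.2 = 1684.1201 W
Denominator = eps*sigma*A_rad = 0.887*5.67e-8*9.33 = 4.6923276e-07 W/K^4
T^4 = 3.5890932e+09 K^4
T = 244.7632 K = -28.3868 C

-28.3868 degrees Celsius


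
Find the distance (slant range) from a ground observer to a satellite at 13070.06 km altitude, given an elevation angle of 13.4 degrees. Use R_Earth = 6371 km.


h = 13070.06 km, el = 13.4 deg
d = -R_E*sin(el) + sqrt((R_E*sin(el))^2 + 2*R_E*h + h^2)
d = -6371.0000*sin(0.2338741) + sqrt((6371.0000*0.2317479)^2 + 2*6371.0000*13070.06 + 13070.06^2)
d = 16950.2843 km

16950.2843 km


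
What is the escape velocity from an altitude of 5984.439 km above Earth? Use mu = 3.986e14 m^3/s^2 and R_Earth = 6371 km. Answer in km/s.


r = 6371.0 + 5984.439 = 12355.4390 km = 1.2355439e+07 m
v_esc = sqrt(2*mu/r) = sqrt(2*3.986e14 / 1.2355439e+07)
v_esc = 8032.5707 m/s = 8.0326 km/s

8.0326 km/s


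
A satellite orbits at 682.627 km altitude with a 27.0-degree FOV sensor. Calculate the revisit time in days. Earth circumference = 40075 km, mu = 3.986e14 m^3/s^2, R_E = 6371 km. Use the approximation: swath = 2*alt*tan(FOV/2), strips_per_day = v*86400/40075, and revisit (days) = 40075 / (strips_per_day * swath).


swath = 2*682.627*tan(0.2356194) = 327.7685 km
v = sqrt(mu/r) = 7517.3090 m/s = 7.5173 km/s
strips/day = v*86400/40075 = 7.5173*86400/40075 = 16.2070
coverage/day = strips * swath = 16.2070 * 327.7685 = 5312.1436 km
revisit = 40075 / 5312.1436 = 7.5440 days

7.5440 days


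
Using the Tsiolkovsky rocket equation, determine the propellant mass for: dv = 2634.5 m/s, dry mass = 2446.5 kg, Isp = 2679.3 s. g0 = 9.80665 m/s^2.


ve = Isp * g0 = 2679.3 * 9.80665 = 26274.957345 m/s
mass ratio = exp(dv/ve) = exp(2634.5/26274.957345) = 1.10546557
m_prop = m_dry * (mr - 1) = 2446.5 * (1.10546557 - 1)
m_prop = 258.0215 kg

258.0215 kg


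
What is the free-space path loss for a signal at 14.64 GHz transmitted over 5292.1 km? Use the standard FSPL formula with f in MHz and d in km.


f = 14.64 GHz = 14640.0000 MHz
d = 5292.1 km
FSPL = 32.44 + 20*log10(14640.0000) + 20*log10(5292.1)
FSPL = 32.44 + 83.3108 + 74.4726
FSPL = 190.2234 dB

190.2234 dB


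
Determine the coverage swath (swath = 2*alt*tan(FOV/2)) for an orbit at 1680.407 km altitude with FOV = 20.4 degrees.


FOV = 20.4 deg = 0.3560472 rad
swath = 2 * alt * tan(FOV/2) = 2 * 1680.407 * tan(0.1780236)
swath = 2 * 1680.407 * 0.1799284
swath = 604.7059 km

604.7059 km


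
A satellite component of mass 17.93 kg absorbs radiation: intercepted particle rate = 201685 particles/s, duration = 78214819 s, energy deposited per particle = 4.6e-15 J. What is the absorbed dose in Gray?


Total energy deposited = rate * time * E_per
  = 201685 * 78214819 * 4.6e-15 = 0.07256388 J
Dose = E_total / mass = 0.07256388 / 17.93
Dose = 0.004047065 Gy

0.0040 Gy


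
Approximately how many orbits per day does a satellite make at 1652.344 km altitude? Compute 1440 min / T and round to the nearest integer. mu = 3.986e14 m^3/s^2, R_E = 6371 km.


r = 8.023344e+06 m
T = 2*pi*sqrt(r^3/mu) = 7152.2772 s = 119.2046 min
revs/day = 1440 / 119.2046 = 12.0801
Rounded: 12 revolutions per day

12 revolutions per day


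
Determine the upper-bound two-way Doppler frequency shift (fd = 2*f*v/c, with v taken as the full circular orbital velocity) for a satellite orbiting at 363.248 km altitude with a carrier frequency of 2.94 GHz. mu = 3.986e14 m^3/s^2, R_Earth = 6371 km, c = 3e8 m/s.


r = 6.734248e+06 m
v = sqrt(mu/r) = 7693.5024 m/s (worst-case radial velocity)
f = 2.94 GHz = 2.94e+09 Hz
fd = 2*f*v/c = 2*2.94e+09*7693.5024/3.0e+08
fd = 150792.6472 Hz

150792.6472 Hz


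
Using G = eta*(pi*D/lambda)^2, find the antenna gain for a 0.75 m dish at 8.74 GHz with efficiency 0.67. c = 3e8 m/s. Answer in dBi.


lambda = c/f = 3e8 / 8.74e+09 = 0.03432494 m
G = eta*(pi*D/lambda)^2 = 0.67*(pi*0.75/0.03432494)^2
G = 3157.0207 (linear)
G = 10*log10(3157.0207) = 34.9928 dBi

34.9928 dBi


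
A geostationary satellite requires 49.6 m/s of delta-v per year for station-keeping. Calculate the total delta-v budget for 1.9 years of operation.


dV = rate * years = 49.6 * 1.9
dV = 94.2400 m/s

94.2400 m/s


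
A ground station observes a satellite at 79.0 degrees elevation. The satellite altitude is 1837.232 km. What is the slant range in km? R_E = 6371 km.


h = 1837.232 km, el = 79.0 deg
d = -R_E*sin(el) + sqrt((R_E*sin(el))^2 + 2*R_E*h + h^2)
d = -6371.0000*sin(1.3788) + sqrt((6371.0000*0.9816272)^2 + 2*6371.0000*1837.232 + 1837.232^2)
d = 1863.7673 km

1863.7673 km


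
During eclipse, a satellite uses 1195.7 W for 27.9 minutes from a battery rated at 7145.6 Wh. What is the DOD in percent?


E_used = P * t / 60 = 1195.7 * 27.9 / 60 = 556.0005 Wh
DOD = E_used / E_total * 100 = 556.0005 / 7145.6 * 100
DOD = 7.7810 %

7.7810 %


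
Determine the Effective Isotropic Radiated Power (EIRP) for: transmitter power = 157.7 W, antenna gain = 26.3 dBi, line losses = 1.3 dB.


Pt = 157.7 W = 21.9783 dBW
EIRP = Pt_dBW + Gt - losses = 21.9783 + 26.3 - 1.3 = 46.9783 dBW

46.9783 dBW


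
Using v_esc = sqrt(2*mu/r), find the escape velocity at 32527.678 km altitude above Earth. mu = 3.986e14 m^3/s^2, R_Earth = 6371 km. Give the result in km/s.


r = 6371.0 + 32527.678 = 38898.6780 km = 3.8898678e+07 m
v_esc = sqrt(2*mu/r) = sqrt(2*3.986e14 / 3.8898678e+07)
v_esc = 4527.0597 m/s = 4.5271 km/s

4.5271 km/s


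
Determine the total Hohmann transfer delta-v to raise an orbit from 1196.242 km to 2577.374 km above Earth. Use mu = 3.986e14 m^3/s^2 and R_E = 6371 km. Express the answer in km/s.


r1 = 7567.2420 km = 7.567242e+06 m
r2 = 8948.3740 km = 8.948374e+06 m
dv1 = sqrt(mu/r1)*(sqrt(2*r2/(r1+r2)) - 1) = 297.3739 m/s
dv2 = sqrt(mu/r2)*(1 - sqrt(2*r1/(r1+r2))) = 285.1578 m/s
total dv = |dv1| + |dv2| = 297.3739 + 285.1578 = 582.5317 m/s = 0.5825317 km/s

0.5825 km/s


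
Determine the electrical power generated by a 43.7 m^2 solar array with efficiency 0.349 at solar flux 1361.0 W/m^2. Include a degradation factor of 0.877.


P = area * eta * S * degradation
P = 43.7 * 0.349 * 1361.0 * 0.877
P = 18203.9059 W

18203.9059 W


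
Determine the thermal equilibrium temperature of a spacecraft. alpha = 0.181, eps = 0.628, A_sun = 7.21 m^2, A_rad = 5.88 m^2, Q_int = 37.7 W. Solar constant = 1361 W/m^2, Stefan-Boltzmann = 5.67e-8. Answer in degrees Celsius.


Numerator = alpha*S*A_sun + Q_int = 0.181*1361*7.21 + 37.7 = 1813.8186 W
Denominator = eps*sigma*A_rad = 0.628*5.67e-8*5.88 = 2.0937269e-07 W/K^4
T^4 = 8.6631099e+09 K^4
T = 305.0833 K = 31.9333 C

31.9333 degrees Celsius


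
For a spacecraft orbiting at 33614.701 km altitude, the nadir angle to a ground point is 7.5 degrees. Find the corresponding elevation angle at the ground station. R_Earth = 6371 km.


r = R_E + alt = 39985.7010 km
Law of sines in the satellite / Earth-center / ground-point triangle:
  sin(nadir)/R_E = sin(90 + el)/r  =>  cos(el) = (r/R_E)*sin(nadir)
cos(el) = (39985.7010 / 6371.0000) * sin(7.5 deg) = 0.8192091
el = arccos(0.8192091) = 34.9943 deg
(Earth-central angle = 90 - nadir - el = 47.5057 deg)

34.9943 degrees


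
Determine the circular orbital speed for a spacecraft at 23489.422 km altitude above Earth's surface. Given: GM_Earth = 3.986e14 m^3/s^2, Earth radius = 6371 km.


r = R_E + alt = 6371.0 + 23489.422 = 29860.4220 km = 2.9860422e+07 m
v = sqrt(mu/r) = sqrt(3.986e14 / 2.9860422e+07) = 3653.5973 m/s = 3.6536 km/s

3.6536 km/s


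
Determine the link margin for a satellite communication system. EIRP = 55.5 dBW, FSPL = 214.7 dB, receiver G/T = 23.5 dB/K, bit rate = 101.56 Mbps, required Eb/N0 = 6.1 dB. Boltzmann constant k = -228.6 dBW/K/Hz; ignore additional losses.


C/N0 = EIRP - FSPL + G/T - k = 55.5 - 214.7 + 23.5 - (-228.6)
C/N0 = 92.9000 dB-Hz
R_b = 101.56 Mbps = 1.0156e+08 bps -> 10*log10(R_b) = 80.0672 dB-Hz
Eb/N0 = C/N0 - 10*log10(R_b) = 92.9000 - 80.0672 = 12.8328 dB
Margin = Eb/N0 - Eb/N0_req = 12.8328 - 6.1 = 6.7328 dB (link closes)

6.7328 dB


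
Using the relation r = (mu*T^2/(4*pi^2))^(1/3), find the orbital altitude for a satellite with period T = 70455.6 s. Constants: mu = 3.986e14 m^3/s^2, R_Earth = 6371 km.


T = 70455.6 s
r = (mu*T^2/(4*pi^2))^(1/3) = (3.986e14 * 70455.6^2 / (4*pi^2))^(1/3)
r = 3.6869694e+07 m = 36869.6938 km
alt = r - R_E = 36869.6938 - 6371 = 30498.6938 km

30498.6938 km


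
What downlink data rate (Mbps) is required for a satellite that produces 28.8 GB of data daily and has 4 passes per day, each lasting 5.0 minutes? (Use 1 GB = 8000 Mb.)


total contact time = 4 * 5.0 * 60 = 1200.0000 s
data = 28.8 GB = 230400.0000 Mb
rate = 230400.0000 / 1200.0000 = 192.0000 Mbps

192.0000 Mbps


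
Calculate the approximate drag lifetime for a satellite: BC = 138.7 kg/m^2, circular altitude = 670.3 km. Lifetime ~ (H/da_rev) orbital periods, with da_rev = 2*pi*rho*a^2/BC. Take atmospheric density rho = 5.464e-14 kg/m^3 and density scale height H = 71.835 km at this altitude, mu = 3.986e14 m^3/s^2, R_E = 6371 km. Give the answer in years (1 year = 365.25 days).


a = R_E + alt = 7041.3000 km = 7.0413e+06 m
da_rev = 2*pi*rho*a^2/BC = 2*pi*5.464e-14*(7.0413e+06)^2/138.7 = 0.122721257 m per revolution
N = H/da_rev = 71835.0000 m / 0.122721257 m = 585350.9153 revolutions
P = 2*pi*sqrt(a^3/mu) = 5880.1783 s
lifetime = N*P = 585350.9153 * 5880.1783 = 3.4419677e+09 s = 39837.5896 days
years = 39837.5896 / 365.25 = 109.0694 years

109.0694 years


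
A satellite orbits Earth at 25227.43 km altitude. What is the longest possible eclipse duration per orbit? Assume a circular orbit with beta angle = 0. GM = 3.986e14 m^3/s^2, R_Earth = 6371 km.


r = 31598.4300 km
T = 931.6617 min
Eclipse fraction = arcsin(R_E/r)/pi = arcsin(6371.0000/31598.4300)/pi
= arcsin(0.2016239)/pi = 0.06462188
Eclipse duration = 0.06462188 * 931.6617 = 60.2057 min

60.2057 minutes


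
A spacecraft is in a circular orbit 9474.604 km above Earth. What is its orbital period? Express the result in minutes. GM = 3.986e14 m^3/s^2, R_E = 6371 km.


r = 15845.6040 km = 1.5845604e+07 m
T = 2*pi*sqrt(r^3/mu) = 2*pi*sqrt(3.9785644e+21 / 3.986e14)
T = 19850.6357 s = 330.8439 min

330.8439 minutes


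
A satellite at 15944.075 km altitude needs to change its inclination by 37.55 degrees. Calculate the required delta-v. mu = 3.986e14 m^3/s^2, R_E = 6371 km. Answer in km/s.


r = 22315.0750 km = 2.2315075e+07 m
V = sqrt(mu/r) = 4226.3890 m/s
di = 37.55 deg = 0.6553711 rad
dV = 2*V*sin(di/2) = 2*4226.3890*sin(0.3276856)
dV = 2720.5487 m/s = 2.7205 km/s

2.7205 km/s


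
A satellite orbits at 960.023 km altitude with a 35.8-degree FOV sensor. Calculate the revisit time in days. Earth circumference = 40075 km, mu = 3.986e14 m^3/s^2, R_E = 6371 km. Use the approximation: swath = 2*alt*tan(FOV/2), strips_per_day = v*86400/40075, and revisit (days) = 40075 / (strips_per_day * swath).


swath = 2*960.023*tan(0.3124139) = 620.1580 km
v = sqrt(mu/r) = 7373.7151 m/s = 7.3737 km/s
strips/day = v*86400/40075 = 7.3737*86400/40075 = 15.8974
coverage/day = strips * swath = 15.8974 * 620.1580 = 9858.9097 km
revisit = 40075 / 9858.9097 = 4.0649 days

4.0649 days


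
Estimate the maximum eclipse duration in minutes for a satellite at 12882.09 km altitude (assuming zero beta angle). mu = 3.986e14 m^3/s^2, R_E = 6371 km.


r = 19253.0900 km
T = 443.1091 min
Eclipse fraction = arcsin(R_E/r)/pi = arcsin(6371.0000/19253.0900)/pi
= arcsin(0.3309079)/pi = 0.107355
Eclipse duration = 0.107355 * 443.1091 = 47.5700 min

47.5700 minutes


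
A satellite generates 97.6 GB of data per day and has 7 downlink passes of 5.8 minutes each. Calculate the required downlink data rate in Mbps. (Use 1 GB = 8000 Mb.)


total contact time = 7 * 5.8 * 60 = 2436.0000 s
data = 97.6 GB = 780800.0000 Mb
rate = 780800.0000 / 2436.0000 = 320.5255 Mbps

320.5255 Mbps


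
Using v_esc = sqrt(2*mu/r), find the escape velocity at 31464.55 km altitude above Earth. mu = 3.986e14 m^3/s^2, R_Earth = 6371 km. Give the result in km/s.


r = 6371.0 + 31464.55 = 37835.5500 km = 3.783555e+07 m
v_esc = sqrt(2*mu/r) = sqrt(2*3.986e14 / 3.783555e+07)
v_esc = 4590.2213 m/s = 4.5902 km/s

4.5902 km/s


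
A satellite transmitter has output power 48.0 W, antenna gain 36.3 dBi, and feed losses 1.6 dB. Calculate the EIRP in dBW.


Pt = 48.0 W = 16.8124 dBW
EIRP = Pt_dBW + Gt - losses = 16.8124 + 36.3 - 1.6 = 51.5124 dBW

51.5124 dBW


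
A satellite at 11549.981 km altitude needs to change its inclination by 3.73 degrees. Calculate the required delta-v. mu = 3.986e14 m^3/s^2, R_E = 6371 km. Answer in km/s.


r = 17920.9810 km = 1.7920981e+07 m
V = sqrt(mu/r) = 4716.1516 m/s
di = 3.73 deg = 0.06510078 rad
dV = 2*V*sin(di/2) = 2*4716.1516*sin(0.03255039)
dV = 306.9709 m/s = 0.3069709 km/s

0.3070 km/s


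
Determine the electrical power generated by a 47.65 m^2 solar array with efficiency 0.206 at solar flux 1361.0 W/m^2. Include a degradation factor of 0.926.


P = area * eta * S * degradation
P = 47.65 * 0.206 * 1361.0 * 0.926
P = 12370.8413 W

12370.8413 W


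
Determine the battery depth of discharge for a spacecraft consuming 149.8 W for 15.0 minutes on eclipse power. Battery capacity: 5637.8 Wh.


E_used = P * t / 60 = 149.8 * 15.0 / 60 = 37.4500 Wh
DOD = E_used / E_total * 100 = 37.4500 / 5637.8 * 100
DOD = 0.6642662 %

0.6643 %


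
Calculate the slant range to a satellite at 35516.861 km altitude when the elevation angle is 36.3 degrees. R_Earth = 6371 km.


h = 35516.861 km, el = 36.3 deg
d = -R_E*sin(el) + sqrt((R_E*sin(el))^2 + 2*R_E*h + h^2)
d = -6371.0000*sin(0.6335545) + sqrt((6371.0000*0.5920132)^2 + 2*6371.0000*35516.861 + 35516.861^2)
d = 37800.2590 km

37800.2590 km


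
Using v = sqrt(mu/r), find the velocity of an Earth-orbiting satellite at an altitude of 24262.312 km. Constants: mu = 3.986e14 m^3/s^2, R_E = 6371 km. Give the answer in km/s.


r = R_E + alt = 6371.0 + 24262.312 = 30633.3120 km = 3.0633312e+07 m
v = sqrt(mu/r) = sqrt(3.986e14 / 3.0633312e+07) = 3607.2120 m/s = 3.6072 km/s

3.6072 km/s


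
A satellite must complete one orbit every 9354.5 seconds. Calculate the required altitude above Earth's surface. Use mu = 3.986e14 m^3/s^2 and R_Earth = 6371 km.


T = 9354.5 s
r = (mu*T^2/(4*pi^2))^(1/3) = (3.986e14 * 9354.5^2 / (4*pi^2))^(1/3)
r = 9.595617e+06 m = 9595.6170 km
alt = r - R_E = 9595.6170 - 6371 = 3224.6170 km

3224.6170 km


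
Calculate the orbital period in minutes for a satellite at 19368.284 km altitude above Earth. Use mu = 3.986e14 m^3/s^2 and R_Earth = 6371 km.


r = 25739.2840 km = 2.5739284e+07 m
T = 2*pi*sqrt(r^3/mu) = 2*pi*sqrt(1.7052552e+22 / 3.986e14)
T = 41096.6019 s = 684.9434 min

684.9434 minutes


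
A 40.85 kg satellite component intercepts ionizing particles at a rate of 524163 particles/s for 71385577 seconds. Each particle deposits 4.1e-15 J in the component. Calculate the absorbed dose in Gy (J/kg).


Total energy deposited = rate * time * E_per
  = 524163 * 71385577 * 4.1e-15 = 0.1534125 J
Dose = E_total / mass = 0.1534125 / 40.85
Dose = 0.003755507 Gy

0.0038 Gy


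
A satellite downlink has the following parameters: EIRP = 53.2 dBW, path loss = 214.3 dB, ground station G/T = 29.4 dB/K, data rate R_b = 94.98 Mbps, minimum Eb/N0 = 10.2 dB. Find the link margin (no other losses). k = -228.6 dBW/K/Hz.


C/N0 = EIRP - FSPL + G/T - k = 53.2 - 214.3 + 29.4 - (-228.6)
C/N0 = 96.9000 dB-Hz
R_b = 94.98 Mbps = 9.498e+07 bps -> 10*log10(R_b) = 79.7763 dB-Hz
Eb/N0 = C/N0 - 10*log10(R_b) = 96.9000 - 79.7763 = 17.1237 dB
Margin = Eb/N0 - Eb/N0_req = 17.1237 - 10.2 = 6.9237 dB (link closes)

6.9237 dB


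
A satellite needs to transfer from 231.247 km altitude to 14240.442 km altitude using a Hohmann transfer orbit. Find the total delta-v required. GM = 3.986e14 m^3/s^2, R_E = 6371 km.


r1 = 6602.2470 km = 6.602247e+06 m
r2 = 20611.4420 km = 2.0611442e+07 m
dv1 = sqrt(mu/r1)*(sqrt(2*r2/(r1+r2)) - 1) = 1793.0587 m/s
dv2 = sqrt(mu/r2)*(1 - sqrt(2*r1/(r1+r2))) = 1334.3429 m/s
total dv = |dv1| + |dv2| = 1793.0587 + 1334.3429 = 3127.4016 m/s = 3.1274 km/s

3.1274 km/s
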